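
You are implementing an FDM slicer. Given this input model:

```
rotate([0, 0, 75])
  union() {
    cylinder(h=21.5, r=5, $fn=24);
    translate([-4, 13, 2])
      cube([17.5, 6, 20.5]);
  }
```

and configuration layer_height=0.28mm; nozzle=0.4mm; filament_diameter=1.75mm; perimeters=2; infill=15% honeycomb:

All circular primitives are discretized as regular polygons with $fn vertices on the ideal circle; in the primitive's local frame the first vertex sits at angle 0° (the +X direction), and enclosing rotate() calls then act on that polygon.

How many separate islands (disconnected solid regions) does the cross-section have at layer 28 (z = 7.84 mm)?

2

At z = 7.84 mm: the r=5 cylinder contributes a regular 24-gon of circumradius 5; the 17.5×6 cube at (-4, 13) contributes its full rectangle; Taking the union: the 2 present regions are separate (no shared area or edge), so areas and boundary lengths simply add and each stays a separate island — 2 connected regions; (whole slice rotated 75° about Z — lengths, areas and connectivity unchanged). Overall, the cross-section has 2 separate islands. Island count = 2.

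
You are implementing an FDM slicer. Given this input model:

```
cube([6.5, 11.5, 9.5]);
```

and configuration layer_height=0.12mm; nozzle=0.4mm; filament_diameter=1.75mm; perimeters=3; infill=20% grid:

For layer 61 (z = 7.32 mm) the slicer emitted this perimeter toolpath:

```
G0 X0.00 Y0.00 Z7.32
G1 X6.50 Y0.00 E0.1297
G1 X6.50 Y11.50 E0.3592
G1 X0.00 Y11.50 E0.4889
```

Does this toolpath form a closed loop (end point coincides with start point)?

no

Start point (G0): (0.00, 0.00). End point (last G1): the path does not return to the start — open.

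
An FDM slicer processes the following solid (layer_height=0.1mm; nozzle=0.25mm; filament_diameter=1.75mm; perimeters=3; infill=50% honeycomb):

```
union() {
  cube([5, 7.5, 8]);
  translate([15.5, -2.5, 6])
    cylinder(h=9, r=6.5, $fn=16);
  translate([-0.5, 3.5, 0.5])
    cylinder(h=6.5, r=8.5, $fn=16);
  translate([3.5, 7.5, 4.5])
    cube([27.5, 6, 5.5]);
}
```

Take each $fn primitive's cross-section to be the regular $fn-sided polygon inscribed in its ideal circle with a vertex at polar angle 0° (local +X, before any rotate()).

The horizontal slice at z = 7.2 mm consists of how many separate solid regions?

2

At z = 7.2 mm: the 5×7.5 cube contributes its full rectangle; the r=6.5 cylinder at (15.5, -2.5) contributes a regular 16-gon of circumradius 6.5; the cylinder at (-0.5, 3.5) is not intersected at this z (z outside [0.5, 7]); the cube at (3.5, 7.5) is present — its section is the full 27.5×6 rectangle; Merging all regions: the 3 present regions share edge segments without overlapping in area, so areas simply add but the touching pieces fuse into one outline (the shared edge portions become interior and drop out of the boundary) — 2 connected regions. The result has 2 disconnected regions.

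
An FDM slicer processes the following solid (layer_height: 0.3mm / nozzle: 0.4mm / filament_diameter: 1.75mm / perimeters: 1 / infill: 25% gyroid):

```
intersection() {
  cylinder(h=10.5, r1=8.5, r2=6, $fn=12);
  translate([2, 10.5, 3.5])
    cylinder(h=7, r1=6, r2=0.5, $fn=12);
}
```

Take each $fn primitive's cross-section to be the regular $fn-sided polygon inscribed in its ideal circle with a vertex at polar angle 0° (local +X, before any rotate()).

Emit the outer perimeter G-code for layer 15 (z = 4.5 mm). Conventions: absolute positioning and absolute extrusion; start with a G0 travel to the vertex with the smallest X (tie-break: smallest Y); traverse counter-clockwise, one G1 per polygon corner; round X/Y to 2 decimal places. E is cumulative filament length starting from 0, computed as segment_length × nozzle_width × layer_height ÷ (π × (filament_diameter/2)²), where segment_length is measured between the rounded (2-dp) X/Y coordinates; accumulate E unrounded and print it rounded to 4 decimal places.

At z = 4.5 mm: the cone contributes a regular 12-gon of circumradius 7.429 (interpolated between r1=8.5 and r2=6 at t=0.429); the cone at (2, 10.5) contributes a regular 12-gon of circumradius 5.214 (interpolated between r1=6 and r2=0.5 at t=0.143); Keeping only the common overlap: the cone at (2, 10.5) partially overlaps the cone; clipping to the common part keeps 6.89 mm² — 1 connected region. The outline is a single polygon with 6 vertices. Extrusion per mm of travel: 0.4 × 0.3 / (π × 0.875²) = 0.049890. Accumulating E over each segment gives final E = 0.6367.

G0 X-1.62 Y7.00 Z4.50
G1 X-0.61 Y5.98 E0.0716
G1 X2.00 Y5.29 E0.2063
G1 X4.26 Y5.89 E0.3230
G1 X3.71 Y6.43 E0.3614
G1 X0.00 Y7.43 E0.5531
G1 X-1.62 Y7.00 E0.6367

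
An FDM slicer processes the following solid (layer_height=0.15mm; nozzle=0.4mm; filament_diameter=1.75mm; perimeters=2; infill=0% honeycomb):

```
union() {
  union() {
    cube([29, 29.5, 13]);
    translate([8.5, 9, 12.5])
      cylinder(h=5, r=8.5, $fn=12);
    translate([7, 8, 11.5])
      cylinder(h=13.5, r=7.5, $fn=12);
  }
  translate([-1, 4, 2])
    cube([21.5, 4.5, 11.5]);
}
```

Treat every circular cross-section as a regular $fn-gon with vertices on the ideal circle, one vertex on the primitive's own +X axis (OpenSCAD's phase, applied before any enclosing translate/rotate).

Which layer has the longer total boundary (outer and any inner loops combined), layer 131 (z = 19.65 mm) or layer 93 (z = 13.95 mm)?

layer 93 (z = 13.95 mm)

Layer 131 (z = 19.65): the cube is not intersected at this z (z outside [0, 13]); the cylinder at (8.5, 9) is absent (z outside [12.5, 17.5]); the r=7.5 cylinder at (7, 8) gives a regular 12-gon of circumradius 7.5 (constant along its height) (perimeter = 2·12·7.500·sin(180°/12) = 46.59 mm); Merging all regions: only the r=7.5 cylinder at (7, 8) is present, so the union is just that shape — boundary = 46.59 mm; the cube at (-1, 4) does not reach this height (z outside [2, 13.5]); Merging all regions: only the result so far is present, so the union is just that shape — boundary = 46.59 mm. So its perimeter = 46.59 mm. Layer 93 (z = 13.95): the cube is absent (z outside [0, 13]); the r=8.5 cylinder at (8.5, 9) gives a regular 12-gon of circumradius 8.5 (constant along its height) (perimeter = 2·12·8.500·sin(180°/12) = 52.80 mm); the r=7.5 cylinder at (7, 8) contributes a regular 12-gon of circumradius 7.5 (perimeter = 2·12·7.500·sin(180°/12) = 46.59 mm); Merging all regions: the regions partially overlap (shared area 160.11 mm²), so the edge portions inside another operand are dropped and the merged outline is re-measured after clipping — boundary = 53.95 mm; the cube at (-1, 4) is not intersected at this z (z outside [2, 13.5]); Taking the union: only the result so far is present, so the union is just that shape — boundary = 53.95 mm. So its perimeter = 53.95 mm. Layer 93 is larger (53.95 vs 46.59 mm).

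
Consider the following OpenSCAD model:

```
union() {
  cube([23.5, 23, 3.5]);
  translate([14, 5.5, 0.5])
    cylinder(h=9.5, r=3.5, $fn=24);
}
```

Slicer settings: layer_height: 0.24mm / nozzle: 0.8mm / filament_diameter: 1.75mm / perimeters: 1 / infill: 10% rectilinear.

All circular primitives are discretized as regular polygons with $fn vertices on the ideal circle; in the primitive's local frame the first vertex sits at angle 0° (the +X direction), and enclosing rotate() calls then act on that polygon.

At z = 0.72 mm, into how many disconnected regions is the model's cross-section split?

1

At z = 0.72 mm: the cube is present — its section is the full 23.5×23 rectangle; the r=3.5 cylinder at (14, 5.5) contributes a regular 24-gon of circumradius 3.5; Taking the union: the r=3.5 cylinder at (14, 5.5) lies entirely inside the 23.5×23 cube, so the union is just the 23.5×23 cube — 1 connected region. The result has 1 disconnected region.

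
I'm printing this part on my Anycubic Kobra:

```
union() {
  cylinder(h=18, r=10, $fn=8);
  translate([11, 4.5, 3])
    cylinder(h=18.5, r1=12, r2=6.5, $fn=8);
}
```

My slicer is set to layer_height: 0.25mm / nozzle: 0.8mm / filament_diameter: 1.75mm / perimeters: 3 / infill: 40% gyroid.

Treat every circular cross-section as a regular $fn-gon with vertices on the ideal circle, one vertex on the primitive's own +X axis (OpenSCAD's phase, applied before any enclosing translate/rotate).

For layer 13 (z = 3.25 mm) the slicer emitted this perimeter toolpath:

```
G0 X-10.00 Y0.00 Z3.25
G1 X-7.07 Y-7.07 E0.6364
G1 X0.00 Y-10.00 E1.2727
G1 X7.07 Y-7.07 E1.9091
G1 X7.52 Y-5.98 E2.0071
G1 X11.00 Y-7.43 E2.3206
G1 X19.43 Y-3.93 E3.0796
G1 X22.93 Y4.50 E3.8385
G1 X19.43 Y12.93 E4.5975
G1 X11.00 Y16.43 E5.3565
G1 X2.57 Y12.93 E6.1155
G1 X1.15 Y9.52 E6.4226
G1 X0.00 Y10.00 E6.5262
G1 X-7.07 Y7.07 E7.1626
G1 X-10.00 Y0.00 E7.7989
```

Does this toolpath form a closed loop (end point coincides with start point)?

Start point (G0): (-10.00, 0.00). End point (last G1): the path returns to the start — closed.

yes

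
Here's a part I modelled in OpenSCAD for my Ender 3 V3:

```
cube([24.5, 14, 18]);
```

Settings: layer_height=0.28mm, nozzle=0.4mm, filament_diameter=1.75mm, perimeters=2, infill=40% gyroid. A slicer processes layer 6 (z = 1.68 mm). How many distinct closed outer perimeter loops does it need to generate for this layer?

At z = 1.68 mm: the 24.5×14 cube contributes its full rectangle. The result has 1 disconnected region.

1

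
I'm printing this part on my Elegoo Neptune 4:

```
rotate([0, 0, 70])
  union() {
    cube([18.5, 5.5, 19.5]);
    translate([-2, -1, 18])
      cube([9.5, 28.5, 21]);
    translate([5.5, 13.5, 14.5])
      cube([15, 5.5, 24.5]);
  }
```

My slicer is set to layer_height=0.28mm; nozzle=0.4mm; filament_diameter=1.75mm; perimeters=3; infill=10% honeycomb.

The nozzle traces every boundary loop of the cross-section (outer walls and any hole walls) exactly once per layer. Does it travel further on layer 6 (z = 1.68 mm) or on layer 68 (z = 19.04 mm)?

Layer 6 (z = 1.68): the 18.5×5.5 cube contributes its full rectangle (perimeter 48.00 mm); the cube at (-2, -1) is absent (z outside [18, 39]); the cube at (5.5, 13.5) is not intersected at this z (z outside [14.5, 39]); Merging all regions: only the 18.5×5.5 cube is present, so the union is just that shape — boundary = 48.00 mm; (whole slice rotated 70° about Z — lengths, areas and connectivity unchanged). So its perimeter = 48.00 mm. Layer 68 (z = 19.04): the cube (footprint 18.5×5.5) is included at this height (perimeter 48.00 mm); the 9.5×28.5 cube at (-2, -1) contributes its full rectangle (perimeter 76.00 mm); the cube at (5.5, 13.5) (footprint 15×5.5) is included at this height (perimeter 41.00 mm); Merging all regions: the regions partially overlap (shared area 52.25 mm²), so the edge portions inside another operand are dropped and the merged outline is re-measured after clipping — boundary = 124.00 mm; (whole slice rotated 70° about Z — lengths, areas and connectivity unchanged). So its perimeter = 124.00 mm. Layer 68 is larger (124.00 vs 48.00 mm).

layer 68 (z = 19.04 mm)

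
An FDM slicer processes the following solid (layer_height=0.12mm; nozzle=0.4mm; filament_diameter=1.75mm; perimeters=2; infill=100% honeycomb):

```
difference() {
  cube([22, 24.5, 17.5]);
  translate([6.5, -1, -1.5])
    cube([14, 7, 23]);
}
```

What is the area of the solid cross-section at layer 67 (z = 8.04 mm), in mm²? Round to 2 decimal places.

455.00 mm²

At z = 8.04 mm: the cube (footprint 22×24.5) is included at this height (area 539.00 mm²); the 14×7 cube at (6.5, -1) contributes its full rectangle (area 98.00 mm²); Taking the first minus the rest: starting from the 22×24.5 cube (539.00 mm²), the 14×7 cube at (6.5, -1) partially overlaps it — only the 84.00 mm² overlap (of its 98.00 mm²) is removed, clipping the outline — area = 455.00 mm². Overall, the cross-section is a single solid region. Net area = 455.00 mm².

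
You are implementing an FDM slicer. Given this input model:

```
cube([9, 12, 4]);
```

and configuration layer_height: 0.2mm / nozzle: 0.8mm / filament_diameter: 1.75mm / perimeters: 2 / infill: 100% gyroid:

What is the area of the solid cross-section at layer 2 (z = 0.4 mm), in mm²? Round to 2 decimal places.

At z = 0.4 mm: the cube is present — its section is the full 9×12 rectangle (area 108.00 mm²). Overall, the cross-section is a single solid region. Net area = 108.00 mm².

108.00 mm²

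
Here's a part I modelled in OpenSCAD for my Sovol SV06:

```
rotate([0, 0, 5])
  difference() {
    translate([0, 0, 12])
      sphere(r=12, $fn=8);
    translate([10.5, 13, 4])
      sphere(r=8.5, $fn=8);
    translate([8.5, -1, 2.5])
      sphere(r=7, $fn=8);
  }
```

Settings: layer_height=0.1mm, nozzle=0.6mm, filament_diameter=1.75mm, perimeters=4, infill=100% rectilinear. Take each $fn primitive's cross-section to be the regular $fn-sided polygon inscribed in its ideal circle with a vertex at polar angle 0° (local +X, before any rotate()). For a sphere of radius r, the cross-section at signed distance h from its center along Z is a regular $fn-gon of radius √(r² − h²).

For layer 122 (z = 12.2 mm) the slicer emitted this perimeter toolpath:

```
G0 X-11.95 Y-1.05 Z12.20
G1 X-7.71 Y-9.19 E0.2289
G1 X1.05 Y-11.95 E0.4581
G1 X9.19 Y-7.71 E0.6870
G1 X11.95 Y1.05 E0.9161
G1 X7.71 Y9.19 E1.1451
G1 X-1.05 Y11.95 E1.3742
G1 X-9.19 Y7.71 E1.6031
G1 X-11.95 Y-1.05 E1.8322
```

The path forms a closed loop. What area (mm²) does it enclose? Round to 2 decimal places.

407.02 mm²

Apply the shoelace formula to the sequence of (X, Y) vertices; enclosed area = 407.02 mm².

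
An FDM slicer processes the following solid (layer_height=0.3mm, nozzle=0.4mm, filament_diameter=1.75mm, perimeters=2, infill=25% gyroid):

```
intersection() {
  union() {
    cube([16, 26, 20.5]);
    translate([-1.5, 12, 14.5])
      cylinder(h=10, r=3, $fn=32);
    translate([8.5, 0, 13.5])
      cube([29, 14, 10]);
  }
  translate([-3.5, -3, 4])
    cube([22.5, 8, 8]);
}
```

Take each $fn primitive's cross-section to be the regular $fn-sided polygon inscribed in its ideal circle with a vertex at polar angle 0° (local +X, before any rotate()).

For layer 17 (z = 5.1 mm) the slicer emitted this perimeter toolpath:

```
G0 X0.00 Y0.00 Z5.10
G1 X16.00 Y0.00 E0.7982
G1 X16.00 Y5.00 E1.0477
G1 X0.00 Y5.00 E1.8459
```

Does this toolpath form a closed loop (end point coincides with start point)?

Start point (G0): (0.00, 0.00). End point (last G1): the path does not return to the start — open.

no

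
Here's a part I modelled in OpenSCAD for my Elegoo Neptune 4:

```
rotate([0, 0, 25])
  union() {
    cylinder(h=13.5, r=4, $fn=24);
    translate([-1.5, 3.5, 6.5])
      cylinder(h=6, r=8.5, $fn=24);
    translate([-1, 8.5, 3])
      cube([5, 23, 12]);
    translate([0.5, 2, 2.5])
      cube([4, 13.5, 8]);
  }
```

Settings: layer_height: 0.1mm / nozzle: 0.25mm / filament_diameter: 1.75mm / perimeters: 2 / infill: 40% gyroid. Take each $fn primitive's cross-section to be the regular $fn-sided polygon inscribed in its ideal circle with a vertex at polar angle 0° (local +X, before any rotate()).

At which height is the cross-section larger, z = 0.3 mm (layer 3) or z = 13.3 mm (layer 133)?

layer 133 (z = 13.3 mm)

Layer 3 (z = 0.3): the r=4 cylinder contributes a regular 24-gon of circumradius 4 (area = (24/2)·4.000²·sin(360°/24) = 49.69 mm²); the cylinder at (-1.5, 3.5) is absent (z outside [6.5, 12.5]); the cube at (-1, 8.5) is absent (z outside [3, 15]); the cube at (0.5, 2) does not reach this height (z outside [2.5, 10.5]); Taking the union: only the r=4 cylinder is present, so the union is just that shape — area = 49.69 mm²; (rotated 25° about Z; rotation is an isometry so areas/perimeters/island counts are preserved). So its area = 49.69 mm². Layer 133 (z = 13.3): the cylinder: section is a regular 24-gon, circumradius r=4 (area = (24/2)·4.000²·sin(360°/24) = 49.69 mm²); the cylinder at (-1.5, 3.5) is absent (z outside [6.5, 12.5]); the cube at (-1, 8.5) is present — its section is the full 5×23 rectangle (area 115.00 mm²); the cube at (0.5, 2) is not intersected at this z (z outside [2.5, 10.5]); Taking the union: the 2 present regions are separate (no shared area or edge), so areas and boundary lengths simply add and each stays a separate island — area = 164.69 mm²; (whole slice rotated 25° about Z — lengths, areas and connectivity unchanged). So its area = 164.69 mm². Layer 133 is larger (164.69 vs 49.69 mm²).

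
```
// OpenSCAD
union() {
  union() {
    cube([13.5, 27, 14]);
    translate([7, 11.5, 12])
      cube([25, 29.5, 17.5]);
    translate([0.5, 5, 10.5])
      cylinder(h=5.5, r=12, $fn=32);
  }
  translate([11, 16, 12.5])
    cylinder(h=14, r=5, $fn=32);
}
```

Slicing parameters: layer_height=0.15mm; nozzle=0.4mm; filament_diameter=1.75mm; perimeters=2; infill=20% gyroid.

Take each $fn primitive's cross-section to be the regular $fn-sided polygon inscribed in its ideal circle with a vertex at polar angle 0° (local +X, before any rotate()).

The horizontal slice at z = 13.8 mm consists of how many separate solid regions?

At z = 13.8 mm: the cube (footprint 13.5×27) is included at this height; the cube at (7, 11.5) (footprint 25×29.5) is included at this height; the r=12 cylinder at (0.5, 5) contributes a regular 32-gon of circumradius 12; Taking the union: the regions partially overlap (shared area 279.64 mm²), so overlapping operands fuse into one piece — 1 connected region; the r=5 cylinder at (11, 16) contributes a regular 32-gon of circumradius 5; Combining (union): the r=5 cylinder at (11, 16) lies entirely inside the result so far, so the union is just the result so far — 1 connected region. The result has 1 disconnected region.

1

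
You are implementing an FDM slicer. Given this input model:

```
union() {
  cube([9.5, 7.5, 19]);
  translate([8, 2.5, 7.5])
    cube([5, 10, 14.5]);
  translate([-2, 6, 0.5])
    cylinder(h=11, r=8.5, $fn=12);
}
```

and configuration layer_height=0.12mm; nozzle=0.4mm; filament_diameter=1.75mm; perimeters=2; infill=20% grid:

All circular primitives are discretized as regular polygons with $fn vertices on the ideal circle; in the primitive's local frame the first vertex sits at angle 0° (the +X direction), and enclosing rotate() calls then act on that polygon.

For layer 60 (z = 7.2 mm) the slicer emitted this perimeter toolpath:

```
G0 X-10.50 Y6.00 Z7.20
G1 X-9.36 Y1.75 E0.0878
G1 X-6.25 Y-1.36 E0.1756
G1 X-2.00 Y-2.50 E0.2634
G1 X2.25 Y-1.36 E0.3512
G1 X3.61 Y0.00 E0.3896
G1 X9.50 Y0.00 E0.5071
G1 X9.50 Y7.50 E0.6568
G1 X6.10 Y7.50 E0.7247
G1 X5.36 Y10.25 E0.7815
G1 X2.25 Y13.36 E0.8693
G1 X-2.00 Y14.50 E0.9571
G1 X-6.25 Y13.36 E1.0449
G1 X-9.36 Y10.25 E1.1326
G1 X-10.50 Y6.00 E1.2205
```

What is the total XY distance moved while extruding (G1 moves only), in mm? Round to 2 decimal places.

61.16 mm

Sum the Euclidean lengths of each G1 segment: total = 61.16 mm.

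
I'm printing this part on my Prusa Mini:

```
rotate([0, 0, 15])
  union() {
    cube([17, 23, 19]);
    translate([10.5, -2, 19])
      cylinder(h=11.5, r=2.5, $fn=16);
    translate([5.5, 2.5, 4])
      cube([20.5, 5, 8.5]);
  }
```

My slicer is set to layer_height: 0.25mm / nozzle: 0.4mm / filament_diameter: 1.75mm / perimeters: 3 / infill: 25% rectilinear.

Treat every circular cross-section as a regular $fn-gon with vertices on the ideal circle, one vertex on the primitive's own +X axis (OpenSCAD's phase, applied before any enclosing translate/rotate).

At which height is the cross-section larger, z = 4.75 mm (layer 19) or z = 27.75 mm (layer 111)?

Layer 19 (z = 4.75): the 17×23 cube contributes its full rectangle (area 391.00 mm²); the cylinder at (10.5, -2) is absent (z outside [19, 30.5]); the cube at (5.5, 2.5) (footprint 20.5×5) is included at this height (area 102.50 mm²); Taking the union: the regions partially overlap — summed areas 493.50 mm² minus the doubly-counted overlap 57.50 mm² gives 436.00 mm² — area = 436.00 mm²; (rotated 15° about Z; rotation is an isometry so areas/perimeters/island counts are preserved). So its area = 436.00 mm². Layer 111 (z = 27.75): the cube is not intersected at this z (z outside [0, 19]); the cylinder at (10.5, -2): section is a regular 16-gon, circumradius r=2.5 (area = (16/2)·2.500²·sin(360°/16) = 19.13 mm²); the cube at (5.5, 2.5) is absent (z outside [4, 12.5]); Taking the union: only the r=2.5 cylinder at (10.5, -2) is present, so the union is just that shape — area = 19.13 mm²; (rotated 15° about Z; rotation is an isometry so areas/perimeters/island counts are preserved). So its area = 19.13 mm². Layer 19 is larger (436.00 vs 19.13 mm²).

layer 19 (z = 4.75 mm)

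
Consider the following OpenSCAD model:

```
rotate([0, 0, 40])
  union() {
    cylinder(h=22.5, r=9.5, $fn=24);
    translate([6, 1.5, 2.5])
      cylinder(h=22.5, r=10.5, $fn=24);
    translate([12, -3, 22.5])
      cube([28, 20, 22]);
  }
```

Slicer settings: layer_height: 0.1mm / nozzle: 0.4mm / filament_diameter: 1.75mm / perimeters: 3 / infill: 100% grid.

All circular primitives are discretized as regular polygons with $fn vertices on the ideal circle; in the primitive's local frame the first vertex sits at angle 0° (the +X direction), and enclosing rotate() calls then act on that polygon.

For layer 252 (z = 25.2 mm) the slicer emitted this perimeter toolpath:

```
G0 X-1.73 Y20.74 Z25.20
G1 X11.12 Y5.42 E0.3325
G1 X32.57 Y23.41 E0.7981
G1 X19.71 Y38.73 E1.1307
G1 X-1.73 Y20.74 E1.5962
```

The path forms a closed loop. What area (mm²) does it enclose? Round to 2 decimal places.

Apply the shoelace formula to the sequence of (X, Y) vertices; enclosed area = 559.80 mm².

559.80 mm²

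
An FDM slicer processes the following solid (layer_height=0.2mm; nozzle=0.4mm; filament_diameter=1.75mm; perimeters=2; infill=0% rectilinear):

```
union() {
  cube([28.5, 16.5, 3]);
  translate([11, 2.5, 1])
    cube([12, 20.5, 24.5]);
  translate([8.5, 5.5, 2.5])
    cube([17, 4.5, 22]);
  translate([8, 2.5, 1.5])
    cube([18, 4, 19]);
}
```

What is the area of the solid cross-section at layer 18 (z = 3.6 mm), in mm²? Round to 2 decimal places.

At z = 3.6 mm: the cube does not reach this height (z outside [0, 3]); the cube at (11, 2.5) is present — its section is the full 12×20.5 rectangle (area 246.00 mm²); the cube at (8.5, 5.5) (footprint 17×4.5) is included at this height (area 76.50 mm²); the cube at (8, 2.5) is present — its section is the full 18×4 rectangle (area 72.00 mm²); Merging all regions: the regions partially overlap — summed areas 394.50 mm² minus the doubly-counted overlap 107.00 mm² gives 287.50 mm² — area = 287.50 mm². Overall, the cross-section is a single solid region. Net area = 287.50 mm².

287.50 mm²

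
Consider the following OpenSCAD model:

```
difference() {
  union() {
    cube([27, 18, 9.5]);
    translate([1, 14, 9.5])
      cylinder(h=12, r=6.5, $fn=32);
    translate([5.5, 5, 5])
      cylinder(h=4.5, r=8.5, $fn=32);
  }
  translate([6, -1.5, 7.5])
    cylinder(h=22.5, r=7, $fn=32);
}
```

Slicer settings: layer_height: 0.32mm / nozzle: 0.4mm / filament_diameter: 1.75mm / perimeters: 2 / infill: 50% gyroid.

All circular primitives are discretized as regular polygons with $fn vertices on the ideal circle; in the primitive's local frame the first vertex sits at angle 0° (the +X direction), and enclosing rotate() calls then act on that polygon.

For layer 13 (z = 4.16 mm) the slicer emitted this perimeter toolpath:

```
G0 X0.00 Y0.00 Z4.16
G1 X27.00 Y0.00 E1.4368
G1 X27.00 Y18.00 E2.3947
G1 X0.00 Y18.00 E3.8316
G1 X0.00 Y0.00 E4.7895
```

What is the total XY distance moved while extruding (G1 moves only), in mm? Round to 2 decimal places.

90.00 mm

Sum the Euclidean lengths of each G1 segment: total = 90.00 mm.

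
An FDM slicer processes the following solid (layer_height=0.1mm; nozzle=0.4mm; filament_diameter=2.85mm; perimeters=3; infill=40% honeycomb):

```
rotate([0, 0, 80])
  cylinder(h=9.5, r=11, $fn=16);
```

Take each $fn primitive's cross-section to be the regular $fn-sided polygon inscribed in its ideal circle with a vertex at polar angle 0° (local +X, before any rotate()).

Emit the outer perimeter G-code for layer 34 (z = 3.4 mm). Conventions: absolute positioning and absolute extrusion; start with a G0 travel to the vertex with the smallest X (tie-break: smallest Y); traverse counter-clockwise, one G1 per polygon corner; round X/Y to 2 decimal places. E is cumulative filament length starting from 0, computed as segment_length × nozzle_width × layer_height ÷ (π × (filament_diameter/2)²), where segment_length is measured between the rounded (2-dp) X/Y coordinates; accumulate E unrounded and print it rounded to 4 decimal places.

At z = 3.4 mm: the r=11 cylinder contributes a regular 16-gon of circumradius 11; (rotated 80° about Z; rotation is an isometry so areas/perimeters/island counts are preserved). The outline is a single polygon with 16 vertices. Extrusion per mm of travel: 0.4 × 0.1 / (π × 1.425²) = 0.006270. Accumulating E over each segment gives final E = 0.4306.

G0 X-10.83 Y1.91 Z3.40
G1 X-10.74 Y-2.38 E0.0269
G1 X-9.01 Y-6.31 E0.0538
G1 X-5.91 Y-9.28 E0.0807
G1 X-1.91 Y-10.83 E0.1076
G1 X2.38 Y-10.74 E0.1346
G1 X6.31 Y-9.01 E0.1615
G1 X9.28 Y-5.91 E0.1884
G1 X10.83 Y-1.91 E0.2153
G1 X10.74 Y2.38 E0.2422
G1 X9.01 Y6.31 E0.2691
G1 X5.91 Y9.28 E0.2960
G1 X1.91 Y10.83 E0.3229
G1 X-2.38 Y10.74 E0.3498
G1 X-6.31 Y9.01 E0.3768
G1 X-9.28 Y5.91 E0.4037
G1 X-10.83 Y1.91 E0.4306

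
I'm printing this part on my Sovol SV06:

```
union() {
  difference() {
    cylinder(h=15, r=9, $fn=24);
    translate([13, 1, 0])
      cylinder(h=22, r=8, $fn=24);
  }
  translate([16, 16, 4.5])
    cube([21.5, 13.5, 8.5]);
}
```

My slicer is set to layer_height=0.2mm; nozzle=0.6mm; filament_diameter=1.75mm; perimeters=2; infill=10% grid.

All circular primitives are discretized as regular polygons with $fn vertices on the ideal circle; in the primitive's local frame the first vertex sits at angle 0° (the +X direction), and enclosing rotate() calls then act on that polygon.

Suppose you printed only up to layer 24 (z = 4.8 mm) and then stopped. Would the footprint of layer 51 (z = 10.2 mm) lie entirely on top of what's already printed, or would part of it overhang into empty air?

Compare the two slices. At z = 4.8: the cylinder: section is a regular 24-gon, circumradius r=9 (area = (24/2)·9.000²·sin(360°/24) = 251.57 mm²); the cylinder at (13, 1): section is a regular 24-gon, circumradius r=8 (area = (24/2)·8.000²·sin(360°/24) = 198.77 mm²); Taking the first minus the rest: starting from the r=9 cylinder (251.57 mm²), the r=8 cylinder at (13, 1) partially overlaps it — only the 28.36 mm² overlap (of its 198.77 mm²) is removed, clipping the outline — area = 223.22 mm²; the cube at (16, 16) is present — its section is the full 21.5×13.5 rectangle (area 290.25 mm²); Combining (union): the 2 present regions are separate (no shared area or edge), so areas and boundary lengths simply add and each stays a separate island — area = 513.47 mm². At z = 10.2: the r=9 cylinder gives a regular 24-gon of circumradius 9 (constant along its height) (area = (24/2)·9.000²·sin(360°/24) = 251.57 mm²); the r=8 cylinder at (13, 1) gives a regular 24-gon of circumradius 8 (constant along its height) (area = (24/2)·8.000²·sin(360°/24) = 198.77 mm²); Taking the first minus the rest: starting from the r=9 cylinder (251.57 mm²), the r=8 cylinder at (13, 1) partially overlaps it — only the 28.36 mm² overlap (of its 198.77 mm²) is removed, clipping the outline — area = 223.22 mm²; the cube at (16, 16) (footprint 21.5×13.5) is included at this height (area 290.25 mm²); Combining (union): the 2 present regions are separate (no shared area or edge), so areas and boundary lengths simply add and each stays a separate island — area = 513.47 mm². Checking containment: the cross-section at z = 10.2 is a subset of the cross-section at z = 4.8.

entirely on top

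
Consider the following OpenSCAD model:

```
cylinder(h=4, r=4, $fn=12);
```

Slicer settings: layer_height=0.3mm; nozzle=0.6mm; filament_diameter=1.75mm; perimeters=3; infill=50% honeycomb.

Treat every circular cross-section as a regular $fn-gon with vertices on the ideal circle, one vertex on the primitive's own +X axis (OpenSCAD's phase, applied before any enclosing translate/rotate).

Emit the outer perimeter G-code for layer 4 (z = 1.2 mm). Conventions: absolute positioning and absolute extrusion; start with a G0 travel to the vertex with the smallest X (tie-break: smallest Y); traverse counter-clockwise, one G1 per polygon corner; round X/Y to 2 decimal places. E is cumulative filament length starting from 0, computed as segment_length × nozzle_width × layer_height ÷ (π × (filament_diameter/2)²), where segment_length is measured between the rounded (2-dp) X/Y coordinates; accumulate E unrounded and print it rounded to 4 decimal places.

At z = 1.2 mm: the r=4 cylinder gives a regular 12-gon of circumradius 4 (constant along its height). The outline is a single polygon with 12 vertices. Extrusion per mm of travel: 0.6 × 0.3 / (π × 0.875²) = 0.074835. Accumulating E over each segment gives final E = 1.8583.

G0 X-4.00 Y0.00 Z1.20
G1 X-3.46 Y-2.00 E0.1550
G1 X-2.00 Y-3.46 E0.3095
G1 X0.00 Y-4.00 E0.4646
G1 X2.00 Y-3.46 E0.6196
G1 X3.46 Y-2.00 E0.7741
G1 X4.00 Y0.00 E0.9292
G1 X3.46 Y2.00 E1.0842
G1 X2.00 Y3.46 E1.2387
G1 X0.00 Y4.00 E1.3937
G1 X-2.00 Y3.46 E1.5488
G1 X-3.46 Y2.00 E1.7033
G1 X-4.00 Y0.00 E1.8583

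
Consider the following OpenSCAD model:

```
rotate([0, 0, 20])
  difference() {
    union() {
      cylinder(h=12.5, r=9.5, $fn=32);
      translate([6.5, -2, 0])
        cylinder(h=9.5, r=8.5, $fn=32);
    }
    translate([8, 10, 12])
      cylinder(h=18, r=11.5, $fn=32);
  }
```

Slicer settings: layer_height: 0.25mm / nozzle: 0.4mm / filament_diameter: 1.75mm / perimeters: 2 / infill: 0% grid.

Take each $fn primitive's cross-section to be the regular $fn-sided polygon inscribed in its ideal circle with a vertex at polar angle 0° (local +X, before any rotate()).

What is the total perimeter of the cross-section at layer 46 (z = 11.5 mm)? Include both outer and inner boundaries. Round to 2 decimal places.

At z = 11.5 mm: the r=9.5 cylinder gives a regular 32-gon of circumradius 9.5 (constant along its height) (perimeter = 2·32·9.500·sin(180°/32) = 59.59 mm); the cylinder at (6.5, -2) does not reach this height (z outside [0, 9.5]); Taking the union: only the r=9.5 cylinder is present, so the union is just that shape — boundary = 59.59 mm; the cylinder at (8, 10) is not intersected at this z (z outside [12, 30]); Subtracting the remaining from the first: none of the subtracted shapes is present at this height, so that combined region is unchanged — boundary = 59.59 mm; (whole slice rotated 20° about Z — lengths, areas and connectivity unchanged). Overall, the cross-section is a single solid region. Total boundary length (outer) = 59.59 mm.

59.59 mm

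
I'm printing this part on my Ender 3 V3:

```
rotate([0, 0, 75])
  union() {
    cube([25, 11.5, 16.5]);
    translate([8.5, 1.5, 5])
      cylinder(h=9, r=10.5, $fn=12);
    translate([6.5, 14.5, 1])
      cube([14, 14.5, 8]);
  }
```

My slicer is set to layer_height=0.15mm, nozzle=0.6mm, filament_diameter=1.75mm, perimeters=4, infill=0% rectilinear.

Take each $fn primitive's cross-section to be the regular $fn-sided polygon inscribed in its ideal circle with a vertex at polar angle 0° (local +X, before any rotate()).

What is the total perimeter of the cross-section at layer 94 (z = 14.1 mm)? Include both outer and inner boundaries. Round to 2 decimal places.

At z = 14.1 mm: the 25×11.5 cube contributes its full rectangle (perimeter 73.00 mm); the cylinder at (8.5, 1.5) is not intersected at this z (z outside [5, 14]); the cube at (6.5, 14.5) is absent (z outside [1, 9]); Combining (union): only the 25×11.5 cube is present, so the union is just that shape — boundary = 73.00 mm; (whole slice rotated 75° about Z — lengths, areas and connectivity unchanged). Overall, the cross-section is a single solid region. Total boundary length (outer) = 73.00 mm.

73.00 mm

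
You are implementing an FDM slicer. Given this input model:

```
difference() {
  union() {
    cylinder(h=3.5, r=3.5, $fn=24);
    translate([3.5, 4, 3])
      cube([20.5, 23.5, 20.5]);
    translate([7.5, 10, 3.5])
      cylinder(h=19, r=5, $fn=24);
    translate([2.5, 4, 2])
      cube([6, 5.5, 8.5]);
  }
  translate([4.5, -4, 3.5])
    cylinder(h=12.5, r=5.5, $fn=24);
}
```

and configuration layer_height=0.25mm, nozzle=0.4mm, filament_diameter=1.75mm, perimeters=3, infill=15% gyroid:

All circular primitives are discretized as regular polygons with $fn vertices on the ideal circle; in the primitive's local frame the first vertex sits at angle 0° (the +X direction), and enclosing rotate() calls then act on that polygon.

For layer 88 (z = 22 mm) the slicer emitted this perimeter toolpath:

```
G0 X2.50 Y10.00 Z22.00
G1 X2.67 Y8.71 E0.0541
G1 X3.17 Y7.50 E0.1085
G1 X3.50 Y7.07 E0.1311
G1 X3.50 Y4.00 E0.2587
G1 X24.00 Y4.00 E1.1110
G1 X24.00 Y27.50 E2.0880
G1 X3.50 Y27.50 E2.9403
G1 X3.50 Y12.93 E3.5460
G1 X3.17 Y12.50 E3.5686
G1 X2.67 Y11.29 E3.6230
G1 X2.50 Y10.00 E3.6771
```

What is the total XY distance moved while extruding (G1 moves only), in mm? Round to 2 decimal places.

88.44 mm

Sum the Euclidean lengths of each G1 segment: total = 88.44 mm.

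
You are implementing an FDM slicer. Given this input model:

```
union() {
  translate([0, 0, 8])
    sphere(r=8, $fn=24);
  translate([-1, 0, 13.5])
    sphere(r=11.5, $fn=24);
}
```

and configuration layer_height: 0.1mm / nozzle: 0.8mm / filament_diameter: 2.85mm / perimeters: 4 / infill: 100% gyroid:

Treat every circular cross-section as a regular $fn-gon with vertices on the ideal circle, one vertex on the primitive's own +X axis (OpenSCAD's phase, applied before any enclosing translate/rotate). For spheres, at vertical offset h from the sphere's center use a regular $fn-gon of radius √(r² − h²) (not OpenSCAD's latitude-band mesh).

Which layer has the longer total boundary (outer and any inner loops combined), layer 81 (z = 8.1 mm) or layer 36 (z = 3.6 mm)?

Layer 81 (z = 8.1): the r=8 sphere slices to a regular 24-gon of circumradius 7.999 (√(r²−h²) with h=0.1 from center) (perimeter = 2·24·7.999·sin(180°/24) = 50.12 mm); the sphere at (-1, 0): section is a regular 24-gon, circumradius = √(r²−h²) = √(11.5²−5.4²) = 10.153 (perimeter = 2·24·10.153·sin(180°/24) = 63.61 mm); Taking the union: the r=8 sphere lies entirely inside the r=11.5 sphere at (-1, 0), so the union is just the r=11.5 sphere at (-1, 0) — boundary = 63.61 mm. So its perimeter = 63.61 mm. Layer 36 (z = 3.6): the r=8 sphere slices to a regular 24-gon of circumradius 6.681 (√(r²−h²) with h=4.4 from center) (perimeter = 2·24·6.681·sin(180°/24) = 41.86 mm); the r=11.5 sphere at (-1, 0) contributes a regular 24-gon of circumradius √(11.5²−9.9²) = 5.851 (perimeter = 2·24·5.851·sin(180°/24) = 36.66 mm); Combining (union): the regions partially overlap (shared area 105.47 mm²), so the edge portions inside another operand are dropped and the merged outline is re-measured after clipping — boundary = 42.00 mm. So its perimeter = 42.00 mm. Layer 81 is larger (63.61 vs 42.00 mm).

layer 81 (z = 8.1 mm)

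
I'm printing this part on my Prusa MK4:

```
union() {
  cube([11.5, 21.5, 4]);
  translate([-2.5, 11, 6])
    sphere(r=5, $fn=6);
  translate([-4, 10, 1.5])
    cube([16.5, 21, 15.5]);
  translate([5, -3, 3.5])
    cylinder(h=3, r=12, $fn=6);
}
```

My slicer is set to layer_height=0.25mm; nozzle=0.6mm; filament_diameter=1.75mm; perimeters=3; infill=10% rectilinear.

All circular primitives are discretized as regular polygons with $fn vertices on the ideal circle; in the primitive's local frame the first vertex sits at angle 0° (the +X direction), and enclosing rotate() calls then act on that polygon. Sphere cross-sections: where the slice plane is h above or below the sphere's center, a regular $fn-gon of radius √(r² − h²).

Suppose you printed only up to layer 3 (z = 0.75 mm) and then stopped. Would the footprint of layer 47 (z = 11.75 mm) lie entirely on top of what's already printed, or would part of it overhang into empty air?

part overhangs

Compare the two slices. At z = 0.75: the cube is present — its section is the full 11.5×21.5 rectangle (area 247.25 mm²); the sphere at (-2.5, 11) is not intersected at this z (|z−center|=5.250 > r=5); the cube at (-4, 10) does not reach this height (z outside [1.5, 17]); the cylinder at (5, -3) does not reach this height (z outside [3.5, 6.5]); Taking the union: only the 11.5×21.5 cube is present, so the union is just that shape — area = 247.25 mm². At z = 11.75: the cube is not intersected at this z (z outside [0, 4]); the sphere at (-2.5, 11) is not intersected at this z (|z−center|=5.750 > r=5); the cube at (-4, 10) (footprint 16.5×21) is included at this height (area 346.50 mm²); the cylinder at (5, -3) is not intersected at this z (z outside [3.5, 6.5]); Combining (union): only the 16.5×21 cube at (-4, 10) is present, so the union is just that shape — area = 346.50 mm². Checking containment: at z = 11.75 the cross-section extends beyond the z = 0.75 cross-section by about 214.25 mm².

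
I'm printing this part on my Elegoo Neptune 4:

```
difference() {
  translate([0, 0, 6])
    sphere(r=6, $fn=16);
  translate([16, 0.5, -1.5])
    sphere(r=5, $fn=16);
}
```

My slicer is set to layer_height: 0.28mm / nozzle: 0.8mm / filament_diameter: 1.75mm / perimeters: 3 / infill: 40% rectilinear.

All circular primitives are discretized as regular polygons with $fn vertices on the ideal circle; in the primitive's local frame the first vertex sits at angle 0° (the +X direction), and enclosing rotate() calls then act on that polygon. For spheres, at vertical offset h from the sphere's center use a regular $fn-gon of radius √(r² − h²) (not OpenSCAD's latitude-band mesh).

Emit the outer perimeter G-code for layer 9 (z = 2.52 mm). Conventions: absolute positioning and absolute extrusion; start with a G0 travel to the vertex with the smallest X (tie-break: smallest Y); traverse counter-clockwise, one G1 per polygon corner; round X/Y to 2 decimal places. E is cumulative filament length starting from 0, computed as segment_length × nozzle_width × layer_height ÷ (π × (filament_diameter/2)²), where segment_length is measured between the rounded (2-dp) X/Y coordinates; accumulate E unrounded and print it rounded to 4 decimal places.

At z = 2.52 mm: the r=6 sphere contributes a regular 16-gon of circumradius √(6²−3.48²) = 4.888; the sphere at (16, 0.5): section is a regular 16-gon, circumradius = √(r²−h²) = √(5²−4.02²) = 2.973; After the difference (first − rest): starting from the r=6 sphere, the r=5 sphere at (16, 0.5) misses the remaining region (no effect) — 1 connected region. The outline is a single polygon with 16 vertices. Extrusion per mm of travel: 0.8 × 0.28 / (π × 0.875²) = 0.093128. Accumulating E over each segment gives final E = 2.8439.

G0 X-4.89 Y0.00 Z2.52
G1 X-4.52 Y-1.87 E0.1775
G1 X-3.46 Y-3.46 E0.3555
G1 X-1.87 Y-4.52 E0.5335
G1 X0.00 Y-4.89 E0.7110
G1 X1.87 Y-4.52 E0.8885
G1 X3.46 Y-3.46 E1.0665
G1 X4.52 Y-1.87 E1.2444
G1 X4.89 Y0.00 E1.4220
G1 X4.52 Y1.87 E1.5995
G1 X3.46 Y3.46 E1.7774
G1 X1.87 Y4.52 E1.9554
G1 X0.00 Y4.89 E2.1329
G1 X-1.87 Y4.52 E2.3105
G1 X-3.46 Y3.46 E2.4884
G1 X-4.52 Y1.87 E2.6664
G1 X-4.89 Y0.00 E2.8439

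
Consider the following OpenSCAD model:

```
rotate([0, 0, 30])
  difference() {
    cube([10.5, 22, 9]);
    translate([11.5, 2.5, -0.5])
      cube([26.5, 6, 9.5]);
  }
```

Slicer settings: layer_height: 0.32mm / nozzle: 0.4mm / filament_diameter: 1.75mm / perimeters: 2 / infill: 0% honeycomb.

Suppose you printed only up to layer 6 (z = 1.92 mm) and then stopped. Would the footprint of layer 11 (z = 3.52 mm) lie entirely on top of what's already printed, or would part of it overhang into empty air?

Compare the two slices. At z = 1.92: the cube (footprint 10.5×22) is included at this height (area 231.00 mm²); the cube at (11.5, 2.5) (footprint 26.5×6) is included at this height (area 159.00 mm²); Taking the first minus the rest: starting from the 10.5×22 cube (231.00 mm²), the 26.5×6 cube at (11.5, 2.5) misses the remaining region (no effect) — area = 231.00 mm²; (whole slice rotated 30° about Z — lengths, areas and connectivity unchanged). At z = 3.52: the cube is present — its section is the full 10.5×22 rectangle (area 231.00 mm²); the cube at (11.5, 2.5) (footprint 26.5×6) is included at this height (area 159.00 mm²); Taking the first minus the rest: starting from the 10.5×22 cube (231.00 mm²), the 26.5×6 cube at (11.5, 2.5) misses the remaining region (no effect) — area = 231.00 mm²; (rotated 30° about Z; rotation is an isometry so areas/perimeters/island counts are preserved). Checking containment: the cross-section at z = 3.52 is a subset of the cross-section at z = 1.92.

entirely on top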